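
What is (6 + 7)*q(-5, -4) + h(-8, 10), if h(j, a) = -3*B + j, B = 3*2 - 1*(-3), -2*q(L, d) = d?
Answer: -9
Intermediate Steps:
q(L, d) = -d/2
B = 9 (B = 6 + 3 = 9)
h(j, a) = -27 + j (h(j, a) = -3*9 + j = -27 + j)
(6 + 7)*q(-5, -4) + h(-8, 10) = (6 + 7)*(-1/2*(-4)) + (-27 - 8) = 13*2 - 35 = 26 - 35 = -9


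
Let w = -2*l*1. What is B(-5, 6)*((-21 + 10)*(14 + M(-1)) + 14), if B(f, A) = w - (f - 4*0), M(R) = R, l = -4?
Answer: -1677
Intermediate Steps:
w = 8 (w = -2*(-4)*1 = 8*1 = 8)
B(f, A) = 8 - f (B(f, A) = 8 - (f - 4*0) = 8 - (f + 0) = 8 - f)
B(-5, 6)*((-21 + 10)*(14 + M(-1)) + 14) = (8 - 1*(-5))*((-21 + 10)*(14 - 1) + 14) = (8 + 5)*(-11*13 + 14) = 13*(-143 + 14) = 13*(-129) = -1677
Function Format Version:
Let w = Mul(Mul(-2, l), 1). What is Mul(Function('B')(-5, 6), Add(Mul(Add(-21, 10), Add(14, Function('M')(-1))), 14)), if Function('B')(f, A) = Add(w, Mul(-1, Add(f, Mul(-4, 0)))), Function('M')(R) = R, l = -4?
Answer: -1677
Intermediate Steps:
w = 8 (w = Mul(Mul(-2, -4), 1) = Mul(8, 1) = 8)
Function('B')(f, A) = Add(8, Mul(-1, f)) (Function('B')(f, A) = Add(8, Mul(-1, Add(f, Mul(-4, 0)))) = Add(8, Mul(-1, Add(f, 0))) = Add(8, Mul(-1, f)))
Mul(Function('B')(-5, 6), Add(Mul(Add(-21, 10), Add(14, Function('M')(-1))), 14)) = Mul(Add(8, Mul(-1, -5)), Add(Mul(Add(-21, 10), Add(14, -1)), 14)) = Mul(Add(8, 5), Add(Mul(-11, 13), 14)) = Mul(13, Add(-143, 14)) = Mul(13, -129) = -1677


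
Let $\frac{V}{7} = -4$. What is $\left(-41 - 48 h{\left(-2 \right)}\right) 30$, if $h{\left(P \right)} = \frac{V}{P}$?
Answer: $-21390$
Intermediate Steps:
$V = -28$ ($V = 7 \left(-4\right) = -28$)
$h{\left(P \right)} = - \frac{28}{P}$
$\left(-41 - 48 h{\left(-2 \right)}\right) 30 = \left(-41 - 48 \left(- \frac{28}{-2}\right)\right) 30 = \left(-41 - 48 \left(\left(-28\right) \left(- \frac{1}{2}\right)\right)\right) 30 = \left(-41 - 672\right) 30 = \left(-713\right) 30 = -21390$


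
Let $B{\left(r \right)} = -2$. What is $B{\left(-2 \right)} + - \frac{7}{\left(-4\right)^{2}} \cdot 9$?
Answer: $- \frac{95}{16} \approx -5.9375$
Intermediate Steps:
$B{\left(-2 \right)} + - \frac{7}{\left(-4\right)^{2}} \cdot 9 = -2 + - \frac{7}{\left(-4\right)^{2}} \cdot 9 = -2 + - \frac{7}{16} \cdot 9 = -2 + \left(-7\right) \frac{1}{16} \cdot 9 = -2 - \frac{63}{16} = - \frac{95}{16}$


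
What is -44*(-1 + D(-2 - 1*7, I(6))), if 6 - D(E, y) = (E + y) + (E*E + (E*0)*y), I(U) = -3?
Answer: 2816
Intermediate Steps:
D(E, y) = 6 - E - y - E² (D(E, y) = 6 - ((E + y) + (E*E + (E*0)*y)) = 6 - ((E + y) + (E² + 0*y)) = 6 - ((E + y) + (E² + 0)) = 6 - ((E + y) + E²) = 6 - (E + y + E²) = 6 + (-E - y - E²) = 6 - E - y - E²)
-44*(-1 + D(-2 - 1*7, I(6))) = -44*(-1 + (6 - (-2 - 1*7) - 1*(-3) - (-2 - 1*7)²)) = -44*(-1 + (6 - (-2 - 7) + 3 - (-2 - 7)²)) = -44*(-1 + (6 - 1*(-9) + 3 - 1*(-9)²)) = -44*(-1 + (6 + 9 + 3 - 1*81)) = -44*(-1 + (6 + 9 + 3 - 81)) = -44*(-1 - 63) = -44*(-64) = 2816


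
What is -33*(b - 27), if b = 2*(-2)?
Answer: 1023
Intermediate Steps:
b = -4
-33*(b - 27) = -33*(-4 - 27) = -33*(-31) = 1023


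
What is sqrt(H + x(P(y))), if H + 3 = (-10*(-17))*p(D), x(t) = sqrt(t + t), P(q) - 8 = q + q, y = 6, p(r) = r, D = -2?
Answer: sqrt(-343 + 2*sqrt(10)) ≈ 18.349*I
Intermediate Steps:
P(q) = 8 + 2*q (P(q) = 8 + (q + q) = 8 + 2*q)
x(t) = sqrt(2)*sqrt(t) (x(t) = sqrt(2*t) = sqrt(2)*sqrt(t))
H = -343 (H = -3 - 10*(-17)*(-2) = -3 + 170*(-2) = -3 - 340 = -343)
sqrt(H + x(P(y))) = sqrt(-343 + sqrt(2)*sqrt(8 + 2*6)) = sqrt(-343 + sqrt(2)*sqrt(8 + 12)) = sqrt(-343 + sqrt(2)*sqrt(20)) = sqrt(-343 + sqrt(2)*(2*sqrt(5))) = sqrt(-343 + 2*sqrt(10))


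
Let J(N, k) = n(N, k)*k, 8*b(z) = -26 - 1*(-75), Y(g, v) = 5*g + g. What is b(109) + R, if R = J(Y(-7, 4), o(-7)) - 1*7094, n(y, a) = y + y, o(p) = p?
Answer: -51999/8 ≈ -6499.9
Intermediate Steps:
Y(g, v) = 6*g
b(z) = 49/8 (b(z) = (-26 - 1*(-75))/8 = (-26 + 75)/8 = (⅛)*49 = 49/8)
n(y, a) = 2*y
J(N, k) = 2*N*k (J(N, k) = (2*N)*k = 2*N*k)
R = -6506 (R = 2*(6*(-7))*(-7) - 1*7094 = 2*(-42)*(-7) - 7094 = 588 - 7094 = -6506)
b(109) + R = 49/8 - 6506 = -51999/8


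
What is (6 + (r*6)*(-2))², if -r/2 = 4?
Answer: 10404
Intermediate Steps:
r = -8 (r = -2*4 = -8)
(6 + (r*6)*(-2))² = (6 - 8*6*(-2))² = (6 - 48*(-2))² = (6 + 96)² = 102² = 10404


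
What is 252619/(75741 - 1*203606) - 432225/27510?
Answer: -4147733221/234504410 ≈ -17.687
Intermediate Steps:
252619/(75741 - 1*203606) - 432225/27510 = 252619/(75741 - 203606) - 432225*1/27510 = 252619/(-127865) - 28815/1834 = 252619*(-1/127865) - 28815/1834 = -252619/127865 - 28815/1834 = -4147733221/234504410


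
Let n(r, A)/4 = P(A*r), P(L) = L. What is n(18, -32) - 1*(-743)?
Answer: -1561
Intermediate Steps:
n(r, A) = 4*A*r (n(r, A) = 4*(A*r) = 4*A*r)
n(18, -32) - 1*(-743) = 4*(-32)*18 - 1*(-743) = -2304 + 743 = -1561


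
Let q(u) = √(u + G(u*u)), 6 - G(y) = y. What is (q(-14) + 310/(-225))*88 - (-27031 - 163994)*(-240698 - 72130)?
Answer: -2689108596956/45 + 176*I*√51 ≈ -5.9758e+10 + 1256.9*I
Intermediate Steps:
G(y) = 6 - y
q(u) = √(6 + u - u²) (q(u) = √(u + (6 - u*u)) = √(u + (6 - u²)) = √(6 + u - u²))
(q(-14) + 310/(-225))*88 - (-27031 - 163994)*(-240698 - 72130) = (√(6 - 14 - 1*(-14)²) + 310/(-225))*88 - (-27031 - 163994)*(-240698 - 72130) = (√(6 - 14 - 1*196) + 310*(-1/225))*88 - (-191025)*(-312828) = (√(6 - 14 - 196) - 62/45)*88 - 1*59757968700 = (√(-204) - 62/45)*88 - 59757968700 = (2*I*√51 - 62/45)*88 - 59757968700 = (-62/45 + 2*I*√51)*88 - 59757968700 = (-5456/45 + 176*I*√51) - 59757968700 = -2689108596956/45 + 176*I*√51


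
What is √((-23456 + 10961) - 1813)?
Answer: 14*I*√73 ≈ 119.62*I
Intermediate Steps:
√((-23456 + 10961) - 1813) = √(-12495 - 1813) = √(-14308) = 14*I*√73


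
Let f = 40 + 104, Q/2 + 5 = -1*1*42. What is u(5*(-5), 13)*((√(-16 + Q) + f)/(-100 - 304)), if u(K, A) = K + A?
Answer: 432/101 + 3*I*√110/101 ≈ 4.2772 + 0.31153*I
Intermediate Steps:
u(K, A) = A + K
Q = -94 (Q = -10 + 2*(-1*1*42) = -10 + 2*(-1*42) = -10 + 2*(-42) = -10 - 84 = -94)
f = 144
u(5*(-5), 13)*((√(-16 + Q) + f)/(-100 - 304)) = (13 + 5*(-5))*((√(-16 - 94) + 144)/(-100 - 304)) = (13 - 25)*((√(-110) + 144)/(-404)) = -12*(I*√110 + 144)*(-1)/404 = -12*(144 + I*√110)*(-1)/404 = -12*(-36/101 - I*√110/404) = 432/101 + 3*I*√110/101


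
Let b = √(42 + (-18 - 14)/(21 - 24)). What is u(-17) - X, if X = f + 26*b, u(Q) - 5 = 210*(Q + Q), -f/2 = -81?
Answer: -7297 - 26*√474/3 ≈ -7485.7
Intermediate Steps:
f = 162 (f = -2*(-81) = 162)
u(Q) = 5 + 420*Q (u(Q) = 5 + 210*(Q + Q) = 5 + 210*(2*Q) = 5 + 420*Q)
b = √474/3 (b = √(42 - 32/(-3)) = √(42 - 32*(-⅓)) = √(42 + 32/3) = √(158/3) = √474/3 ≈ 7.2572)
X = 162 + 26*√474/3 (X = 162 + 26*(√474/3) = 162 + 26*√474/3 ≈ 350.69)
u(-17) - X = (5 + 420*(-17)) - (162 + 26*√474/3) = (5 - 7140) + (-162 - 26*√474/3) = -7135 + (-162 - 26*√474/3) = -7297 - 26*√474/3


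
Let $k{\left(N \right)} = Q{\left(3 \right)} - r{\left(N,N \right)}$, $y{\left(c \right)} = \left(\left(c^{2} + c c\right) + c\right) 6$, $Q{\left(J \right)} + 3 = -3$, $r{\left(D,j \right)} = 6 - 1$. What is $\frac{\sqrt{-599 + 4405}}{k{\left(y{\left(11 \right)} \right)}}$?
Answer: $- \frac{\sqrt{3806}}{11} \approx -5.6084$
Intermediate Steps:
$r{\left(D,j \right)} = 5$ ($r{\left(D,j \right)} = 6 - 1 = 5$)
$Q{\left(J \right)} = -6$ ($Q{\left(J \right)} = -3 - 3 = -6$)
$y{\left(c \right)} = 6 c + 12 c^{2}$ ($y{\left(c \right)} = \left(\left(c^{2} + c^{2}\right) + c\right) 6 = \left(2 c^{2} + c\right) 6 = \left(c + 2 c^{2}\right) 6 = 6 c + 12 c^{2}$)
$k{\left(N \right)} = -11$ ($k{\left(N \right)} = -6 - 5 = -11$)
$\frac{\sqrt{-599 + 4405}}{k{\left(y{\left(11 \right)} \right)}} = \frac{\sqrt{-599 + 4405}}{-11} = \sqrt{3806} \left(- \frac{1}{11}\right) = - \frac{\sqrt{3806}}{11}$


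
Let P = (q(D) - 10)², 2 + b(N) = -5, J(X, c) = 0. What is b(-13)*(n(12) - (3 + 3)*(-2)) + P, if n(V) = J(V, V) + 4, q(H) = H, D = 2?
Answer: -48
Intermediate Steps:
b(N) = -7 (b(N) = -2 - 5 = -7)
P = 64 (P = (2 - 10)² = (-8)² = 64)
n(V) = 4 (n(V) = 0 + 4 = 4)
b(-13)*(n(12) - (3 + 3)*(-2)) + P = -7*(4 - (3 + 3)*(-2)) + 64 = -7*(4 - 6*(-2)) + 64 = -7*(4 - 1*(-12)) + 64 = -7*(4 + 12) + 64 = -7*16 + 64 = -112 + 64 = -48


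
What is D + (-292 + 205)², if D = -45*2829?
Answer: -119736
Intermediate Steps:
D = -127305
D + (-292 + 205)² = -127305 + (-292 + 205)² = -127305 + (-87)² = -127305 + 7569 = -119736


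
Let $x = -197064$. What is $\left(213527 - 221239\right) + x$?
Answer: $-204776$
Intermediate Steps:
$\left(213527 - 221239\right) + x = \left(213527 - 221239\right) - 197064 = -7712 - 197064 = -204776$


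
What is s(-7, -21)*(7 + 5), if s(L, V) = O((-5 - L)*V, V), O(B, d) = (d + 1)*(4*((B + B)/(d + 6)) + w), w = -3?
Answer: -4656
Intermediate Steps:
O(B, d) = (1 + d)*(-3 + 8*B/(6 + d)) (O(B, d) = (d + 1)*(4*((B + B)/(d + 6)) - 3) = (1 + d)*(4*((2*B)/(6 + d)) - 3) = (1 + d)*(4*(2*B/(6 + d)) - 3) = (1 + d)*(8*B/(6 + d) - 3) = (1 + d)*(-3 + 8*B/(6 + d)))
s(L, V) = (-18 - 21*V - 3*V² + 8*V*(-5 - L) + 8*V²*(-5 - L))/(6 + V) (s(L, V) = (-18 - 21*V - 3*V² + 8*((-5 - L)*V) + 8*((-5 - L)*V)*V)/(6 + V) = (-18 - 21*V - 3*V² + 8*(V*(-5 - L)) + 8*(V*(-5 - L))*V)/(6 + V) = (-18 - 21*V - 3*V² + 8*V*(-5 - L) + 8*V²*(-5 - L))/(6 + V))
s(-7, -21)*(7 + 5) = ((-18 - 61*(-21) - 43*(-21)² - 8*(-7)*(-21) - 8*(-7)*(-21)²)/(6 - 21))*(7 + 5) = ((-18 + 1281 - 43*441 - 1176 - 8*(-7)*441)/(-15))*12 = -(-18 + 1281 - 18963 - 1176 + 24696)/15*12 = -1/15*5820*12 = -388*12 = -4656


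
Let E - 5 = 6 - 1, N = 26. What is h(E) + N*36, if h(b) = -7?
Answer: 929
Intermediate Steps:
E = 10 (E = 5 + (6 - 1) = 5 + 5 = 10)
h(E) + N*36 = -7 + 26*36 = -7 + 936 = 929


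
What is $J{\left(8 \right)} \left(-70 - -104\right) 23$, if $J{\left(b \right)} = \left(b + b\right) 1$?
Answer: $12512$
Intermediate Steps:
$J{\left(b \right)} = 2 b$ ($J{\left(b \right)} = 2 b 1 = 2 b$)
$J{\left(8 \right)} \left(-70 - -104\right) 23 = 2 \cdot 8 \left(-70 - -104\right) 23 = 16 \left(-70 + 104\right) 23 = 16 \cdot 34 \cdot 23 = 544 \cdot 23 = 12512$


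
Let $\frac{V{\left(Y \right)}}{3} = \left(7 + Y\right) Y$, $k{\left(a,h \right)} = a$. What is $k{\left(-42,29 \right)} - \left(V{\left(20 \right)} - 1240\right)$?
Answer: $-422$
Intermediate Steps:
$V{\left(Y \right)} = 3 Y \left(7 + Y\right)$ ($V{\left(Y \right)} = 3 \left(7 + Y\right) Y = 3 Y \left(7 + Y\right)$)
$k{\left(-42,29 \right)} - \left(V{\left(20 \right)} - 1240\right) = -42 - \left(3 \cdot 20 \left(7 + 20\right) - 1240\right) = -42 - \left(3 \cdot 20 \cdot 27 - 1240\right) = -42 - \left(1620 - 1240\right) = -42 - 380 = -422$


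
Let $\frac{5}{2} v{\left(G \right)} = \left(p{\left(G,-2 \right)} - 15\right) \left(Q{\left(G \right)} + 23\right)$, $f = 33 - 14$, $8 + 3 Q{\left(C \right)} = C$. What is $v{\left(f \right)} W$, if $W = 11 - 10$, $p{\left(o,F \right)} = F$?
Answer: $- \frac{544}{3} \approx -181.33$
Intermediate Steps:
$Q{\left(C \right)} = - \frac{8}{3} + \frac{C}{3}$
$W = 1$ ($W = 11 - 10 = 1$)
$f = 19$
$v{\left(G \right)} = - \frac{2074}{15} - \frac{34 G}{15}$ ($v{\left(G \right)} = \frac{2 \left(-2 - 15\right) \left(\left(- \frac{8}{3} + \frac{G}{3}\right) + 23\right)}{5} = \frac{2 \left(- 17 \left(\frac{61}{3} + \frac{G}{3}\right)\right)}{5} = \frac{2 \left(- \frac{1037}{3} - \frac{17 G}{3}\right)}{5} = - \frac{2074}{15} - \frac{34 G}{15}$)
$v{\left(f \right)} W = \left(- \frac{2074}{15} - \frac{646}{15}\right) 1 = \left(- \frac{544}{3}\right) 1 = - \frac{544}{3}$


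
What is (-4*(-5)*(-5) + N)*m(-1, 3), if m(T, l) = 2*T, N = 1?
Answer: 198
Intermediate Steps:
(-4*(-5)*(-5) + N)*m(-1, 3) = (-4*(-5)*(-5) + 1)*(2*(-1)) = (20*(-5) + 1)*(-2) = (-100 + 1)*(-2) = -99*(-2) = 198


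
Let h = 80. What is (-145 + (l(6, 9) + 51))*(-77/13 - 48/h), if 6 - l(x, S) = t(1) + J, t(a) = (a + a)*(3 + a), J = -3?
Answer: 39432/65 ≈ 606.65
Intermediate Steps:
t(a) = 2*a*(3 + a) (t(a) = (2*a)*(3 + a) = 2*a*(3 + a))
l(x, S) = 1 (l(x, S) = 6 - (2*1*(3 + 1) - 3) = 6 - (2*1*4 - 3) = 6 - (8 - 3) = 6 - 1*5 = 6 - 5 = 1)
(-145 + (l(6, 9) + 51))*(-77/13 - 48/h) = (-145 + (1 + 51))*(-77/13 - 48/80) = (-145 + 52)*(-77*1/13 - 48*1/80) = -93*(-77/13 - 3/5) = -93*(-424/65) = 39432/65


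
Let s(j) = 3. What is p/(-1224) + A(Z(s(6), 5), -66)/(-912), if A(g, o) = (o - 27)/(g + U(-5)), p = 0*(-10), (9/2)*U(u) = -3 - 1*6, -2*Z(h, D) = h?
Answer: -31/1064 ≈ -0.029135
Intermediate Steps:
Z(h, D) = -h/2
U(u) = -2 (U(u) = 2*(-3 - 1*6)/9 = 2*(-3 - 6)/9 = (2/9)*(-9) = -2)
p = 0
A(g, o) = (-27 + o)/(-2 + g) (A(g, o) = (o - 27)/(g - 2) = (-27 + o)/(-2 + g))
p/(-1224) + A(Z(s(6), 5), -66)/(-912) = 0/(-1224) + ((-27 - 66)/(-2 - 1/2*3))/(-912) = 0*(-1/1224) + (-93/(-2 - 3/2))*(-1/912) = 0 + (-93/(-7/2))*(-1/912) = 0 - 2/7*(-93)*(-1/912) = 0 + (186/7)*(-1/912) = 0 - 31/1064 = -31/1064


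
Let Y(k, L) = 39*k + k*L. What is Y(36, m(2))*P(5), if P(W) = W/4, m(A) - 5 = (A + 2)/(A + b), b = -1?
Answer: 2160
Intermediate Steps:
m(A) = 5 + (2 + A)/(-1 + A) (m(A) = 5 + (A + 2)/(A - 1) = 5 + (2 + A)/(-1 + A))
P(W) = W/4 (P(W) = W*(¼) = W/4)
Y(k, L) = 39*k + L*k
Y(36, m(2))*P(5) = (36*(39 + 3*(-1 + 2*2)/(-1 + 2)))*((¼)*5) = (36*(39 + 3*(-1 + 4)/1))*(5/4) = (36*(39 + 3*1*3))*(5/4) = (36*(39 + 9))*(5/4) = (36*48)*(5/4) = 1728*(5/4) = 2160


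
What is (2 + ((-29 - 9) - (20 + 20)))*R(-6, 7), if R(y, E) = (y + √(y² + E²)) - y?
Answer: -76*√85 ≈ -700.69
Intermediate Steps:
R(y, E) = √(E² + y²) (R(y, E) = (y + √(E² + y²)) - y = √(E² + y²))
(2 + ((-29 - 9) - (20 + 20)))*R(-6, 7) = (2 + ((-29 - 9) - (20 + 20)))*√(7² + (-6)²) = (2 + (-38 - 1*40))*√(49 + 36) = (2 + (-38 - 40))*√85 = (2 - 78)*√85 = -76*√85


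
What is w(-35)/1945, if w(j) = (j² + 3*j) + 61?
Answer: 1181/1945 ≈ 0.60720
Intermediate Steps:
w(j) = 61 + j² + 3*j
w(-35)/1945 = (61 + (-35)² + 3*(-35))/1945 = (61 + 1225 - 105)*(1/1945) = 1181*(1/1945) = 1181/1945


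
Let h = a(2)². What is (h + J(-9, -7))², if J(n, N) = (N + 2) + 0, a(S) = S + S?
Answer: 121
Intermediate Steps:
a(S) = 2*S
J(n, N) = 2 + N (J(n, N) = (2 + N) + 0 = 2 + N)
h = 16 (h = (2*2)² = 4² = 16)
(h + J(-9, -7))² = (16 + (2 - 7))² = (16 - 5)² = 11² = 121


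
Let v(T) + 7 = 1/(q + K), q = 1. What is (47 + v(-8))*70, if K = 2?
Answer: 8470/3 ≈ 2823.3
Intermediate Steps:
v(T) = -20/3 (v(T) = -7 + 1/(1 + 2) = -7 + 1/3 = -7 + ⅓ = -20/3)
(47 + v(-8))*70 = (47 - 20/3)*70 = (121/3)*70 = 8470/3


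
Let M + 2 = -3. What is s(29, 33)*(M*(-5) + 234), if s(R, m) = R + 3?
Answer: 8288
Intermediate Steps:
M = -5 (M = -2 - 3 = -5)
s(R, m) = 3 + R
s(29, 33)*(M*(-5) + 234) = (3 + 29)*(-5*(-5) + 234) = 32*(25 + 234) = 32*259 = 8288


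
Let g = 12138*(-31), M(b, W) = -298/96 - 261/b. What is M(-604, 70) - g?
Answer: 2727243577/7248 ≈ 3.7628e+5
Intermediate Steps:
M(b, W) = -149/48 - 261/b (M(b, W) = -298*1/96 - 261/b = -149/48 - 261/b)
g = -376278
M(-604, 70) - g = (-149/48 - 261/(-604)) - 1*(-376278) = (-149/48 - 261*(-1/604)) + 376278 = (-149/48 + 261/604) + 376278 = -19367/7248 + 376278 = 2727243577/7248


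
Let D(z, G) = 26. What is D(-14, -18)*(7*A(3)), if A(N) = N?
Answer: 546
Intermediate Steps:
D(-14, -18)*(7*A(3)) = 26*(7*3) = 26*21 = 546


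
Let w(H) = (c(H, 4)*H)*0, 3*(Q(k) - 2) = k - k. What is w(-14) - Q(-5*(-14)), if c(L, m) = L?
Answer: -2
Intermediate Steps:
Q(k) = 2 (Q(k) = 2 + (k - k)/3 = 2 + (⅓)*0 = 2 + 0 = 2)
w(H) = 0 (w(H) = (H*H)*0 = H²*0 = 0)
w(-14) - Q(-5*(-14)) = 0 - 1*2 = 0 - 2 = -2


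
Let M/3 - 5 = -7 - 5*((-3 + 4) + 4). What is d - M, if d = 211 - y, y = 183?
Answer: 109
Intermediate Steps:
M = -81 (M = 15 + 3*(-7 - 5*((-3 + 4) + 4)) = 15 + 3*(-7 - 5*(1 + 4)) = 15 + 3*(-7 - 5*5) = 15 + 3*(-7 - 25) = 15 + 3*(-32) = 15 - 96 = -81)
d = 28 (d = 211 - 1*183 = 211 - 183 = 28)
d - M = 28 - 1*(-81) = 28 + 81 = 109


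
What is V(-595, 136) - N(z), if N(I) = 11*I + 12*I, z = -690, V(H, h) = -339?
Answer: 15531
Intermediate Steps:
N(I) = 23*I
V(-595, 136) - N(z) = -339 - 23*(-690) = -339 - 1*(-15870) = -339 + 15870 = 15531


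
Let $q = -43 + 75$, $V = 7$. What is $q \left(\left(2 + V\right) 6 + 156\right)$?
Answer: $6720$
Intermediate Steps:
$q = 32$
$q \left(\left(2 + V\right) 6 + 156\right) = 32 \left(\left(2 + 7\right) 6 + 156\right) = 32 \left(9 \cdot 6 + 156\right) = 32 \left(54 + 156\right) = 32 \cdot 210 = 6720$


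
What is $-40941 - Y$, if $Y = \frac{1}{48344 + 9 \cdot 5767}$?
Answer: $- \frac{4104212428}{100247} \approx -40941.0$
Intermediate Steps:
$Y = \frac{1}{100247}$ ($Y = \frac{1}{48344 + 51903} = \frac{1}{100247} \approx 9.9754 \cdot 10^{-6}$)
$-40941 - Y = -40941 - \frac{1}{100247} = - \frac{4104212428}{100247}$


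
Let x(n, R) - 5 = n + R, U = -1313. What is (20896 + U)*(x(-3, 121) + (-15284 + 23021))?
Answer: 153922380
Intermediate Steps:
x(n, R) = 5 + R + n (x(n, R) = 5 + (n + R) = 5 + (R + n) = 5 + R + n)
(20896 + U)*(x(-3, 121) + (-15284 + 23021)) = (20896 - 1313)*((5 + 121 - 3) + (-15284 + 23021)) = 19583*(123 + 7737) = 19583*7860 = 153922380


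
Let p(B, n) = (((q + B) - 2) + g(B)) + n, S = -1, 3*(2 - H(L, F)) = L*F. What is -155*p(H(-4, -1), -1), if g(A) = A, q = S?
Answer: 1240/3 ≈ 413.33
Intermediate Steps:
H(L, F) = 2 - F*L/3 (H(L, F) = 2 - L*F/3 = 2 - F*L/3)
q = -1
p(B, n) = -3 + n + 2*B (p(B, n) = (((-1 + B) - 2) + B) + n = ((-3 + B) + B) + n = (-3 + 2*B) + n = -3 + n + 2*B)
-155*p(H(-4, -1), -1) = -155*(-3 - 1 + 2*(2 - 1/3*(-1)*(-4))) = -155*(-3 - 1 + 2*(2 - 4/3)) = -155*(-3 - 1 + 2*(2/3)) = -155*(-3 - 1 + 4/3) = -155*(-8/3) = 1240/3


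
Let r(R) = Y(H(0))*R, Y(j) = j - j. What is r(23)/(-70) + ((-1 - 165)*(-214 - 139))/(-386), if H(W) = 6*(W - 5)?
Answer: -29299/193 ≈ -151.81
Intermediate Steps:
H(W) = -30 + 6*W (H(W) = 6*(-5 + W) = -30 + 6*W)
Y(j) = 0
r(R) = 0 (r(R) = 0*R = 0)
r(23)/(-70) + ((-1 - 165)*(-214 - 139))/(-386) = 0/(-70) + ((-1 - 165)*(-214 - 139))/(-386) = 0*(-1/70) - 166*(-353)*(-1/386) = 0 + 58598*(-1/386) = 0 - 29299/193 = -29299/193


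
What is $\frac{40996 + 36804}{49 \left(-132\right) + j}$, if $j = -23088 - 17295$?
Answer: $- \frac{77800}{46851} \approx -1.6606$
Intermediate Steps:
$j = -40383$
$\frac{40996 + 36804}{49 \left(-132\right) + j} = \frac{40996 + 36804}{49 \left(-132\right) - 40383} = \frac{77800}{-6468 - 40383} = \frac{77800}{-46851} = 77800 \left(- \frac{1}{46851}\right) = - \frac{77800}{46851}$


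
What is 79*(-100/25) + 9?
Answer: -307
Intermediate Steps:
79*(-100/25) + 9 = 79*(-100*1/25) + 9 = 79*(-4) + 9 = -316 + 9 = -307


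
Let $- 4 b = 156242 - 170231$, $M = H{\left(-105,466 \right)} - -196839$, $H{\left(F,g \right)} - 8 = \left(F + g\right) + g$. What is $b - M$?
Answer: $- \frac{776707}{4} \approx -1.9418 \cdot 10^{5}$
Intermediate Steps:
$H{\left(F,g \right)} = 8 + F + 2 g$ ($H{\left(F,g \right)} = 8 + \left(\left(F + g\right) + g\right) = 8 + \left(F + 2 g\right) = 8 + F + 2 g$)
$M = 197674$ ($M = \left(8 - 105 + 2 \cdot 466\right) - -196839 = \left(8 - 105 + 932\right) + 196839 = 835 + 196839 = 197674$)
$b = \frac{13989}{4}$ ($b = - \frac{156242 - 170231}{4} = \left(- \frac{1}{4}\right) \left(-13989\right) = \frac{13989}{4} \approx 3497.3$)
$b - M = \frac{13989}{4} - 197674 = - \frac{776707}{4}$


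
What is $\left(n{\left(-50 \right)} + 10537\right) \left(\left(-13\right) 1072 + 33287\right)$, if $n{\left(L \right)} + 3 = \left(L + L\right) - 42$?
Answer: $201095592$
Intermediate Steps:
$n{\left(L \right)} = -45 + 2 L$ ($n{\left(L \right)} = -3 + \left(\left(L + L\right) - 42\right) = -3 + \left(2 L - 42\right) = -3 + \left(-42 + 2 L\right) = -45 + 2 L$)
$\left(n{\left(-50 \right)} + 10537\right) \left(\left(-13\right) 1072 + 33287\right) = \left(\left(-45 + 2 \left(-50\right)\right) + 10537\right) \left(\left(-13\right) 1072 + 33287\right) = \left(\left(-45 - 100\right) + 10537\right) \left(-13936 + 33287\right) = \left(-145 + 10537\right) 19351 = 10392 \cdot 19351 = 201095592$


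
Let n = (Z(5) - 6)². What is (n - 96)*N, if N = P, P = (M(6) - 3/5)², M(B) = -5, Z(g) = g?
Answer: -14896/5 ≈ -2979.2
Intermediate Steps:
n = 1 (n = (5 - 6)² = (-1)² = 1)
P = 784/25 (P = (-5 - 3/5)² = (-5 - 3*⅕)² = (-5 - ⅗)² = (-28/5)² = 784/25 ≈ 31.360)
N = 784/25 ≈ 31.360
(n - 96)*N = (1 - 96)*(784/25) = -95*784/25 = -14896/5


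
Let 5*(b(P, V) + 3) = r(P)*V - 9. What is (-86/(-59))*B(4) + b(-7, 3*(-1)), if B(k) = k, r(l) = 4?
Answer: -404/295 ≈ -1.3695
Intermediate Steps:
b(P, V) = -24/5 + 4*V/5 (b(P, V) = -3 + (4*V - 9)/5 = -3 + (-9 + 4*V)/5 = -3 + (-9/5 + 4*V/5) = -24/5 + 4*V/5)
(-86/(-59))*B(4) + b(-7, 3*(-1)) = -86/(-59)*4 + (-24/5 + 4*(3*(-1))/5) = -86*(-1/59)*4 + (-24/5 + (⅘)*(-3)) = (86/59)*4 + (-24/5 - 12/5) = 344/59 - 36/5 = -404/295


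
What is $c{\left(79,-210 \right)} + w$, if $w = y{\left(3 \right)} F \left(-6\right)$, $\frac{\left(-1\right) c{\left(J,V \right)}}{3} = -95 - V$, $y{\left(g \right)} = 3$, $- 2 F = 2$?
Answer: $-327$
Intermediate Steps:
$F = -1$ ($F = \left(- \frac{1}{2}\right) 2 = -1$)
$c{\left(J,V \right)} = 285 + 3 V$ ($c{\left(J,V \right)} = - 3 \left(-95 - V\right) = 285 + 3 V$)
$w = 18$ ($w = 3 \left(-1\right) \left(-6\right) = \left(-3\right) \left(-6\right) = 18$)
$c{\left(79,-210 \right)} + w = \left(285 + 3 \left(-210\right)\right) + 18 = \left(285 - 630\right) + 18 = -345 + 18 = -327$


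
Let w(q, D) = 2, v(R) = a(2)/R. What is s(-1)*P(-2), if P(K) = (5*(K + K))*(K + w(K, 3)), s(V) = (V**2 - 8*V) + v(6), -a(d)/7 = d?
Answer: 0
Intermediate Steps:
a(d) = -7*d
v(R) = -14/R (v(R) = (-7*2)/R = -14/R)
s(V) = -7/3 + V**2 - 8*V (s(V) = (V**2 - 8*V) - 14/6 = (V**2 - 8*V) - 14*1/6 = (V**2 - 8*V) - 7/3 = -7/3 + V**2 - 8*V)
P(K) = 10*K*(2 + K) (P(K) = (5*(K + K))*(K + 2) = (5*(2*K))*(2 + K) = (10*K)*(2 + K) = 10*K*(2 + K))
s(-1)*P(-2) = (-7/3 + (-1)**2 - 8*(-1))*(10*(-2)*(2 - 2)) = (-7/3 + 1 + 8)*(10*(-2)*0) = (20/3)*0 = 0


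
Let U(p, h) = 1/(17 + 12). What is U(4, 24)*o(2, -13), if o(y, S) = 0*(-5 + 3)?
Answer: 0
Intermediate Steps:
U(p, h) = 1/29
o(y, S) = 0 (o(y, S) = 0*(-2) = 0)
U(4, 24)*o(2, -13) = (1/29)*0 = 0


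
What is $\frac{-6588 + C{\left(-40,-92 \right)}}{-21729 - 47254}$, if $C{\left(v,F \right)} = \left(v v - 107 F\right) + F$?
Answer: $- \frac{4764}{68983} \approx -0.06906$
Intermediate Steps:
$C{\left(v,F \right)} = v^{2} - 106 F$ ($C{\left(v,F \right)} = \left(v^{2} - 107 F\right) + F = v^{2} - 106 F$)
$\frac{-6588 + C{\left(-40,-92 \right)}}{-21729 - 47254} = \frac{-6588 + \left(\left(-40\right)^{2} - -9752\right)}{-21729 - 47254} = \frac{-6588 + \left(1600 + 9752\right)}{-68983} = \left(-6588 + 11352\right) \left(- \frac{1}{68983}\right) = 4764 \left(- \frac{1}{68983}\right) = - \frac{4764}{68983}$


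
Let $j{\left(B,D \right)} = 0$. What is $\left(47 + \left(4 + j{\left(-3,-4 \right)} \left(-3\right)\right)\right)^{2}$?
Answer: $2601$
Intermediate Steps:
$\left(47 + \left(4 + j{\left(-3,-4 \right)} \left(-3\right)\right)\right)^{2} = \left(47 + \left(4 + 0 \left(-3\right)\right)\right)^{2} = \left(47 + \left(4 + 0\right)\right)^{2} = \left(47 + 4\right)^{2} = 51^{2} = 2601$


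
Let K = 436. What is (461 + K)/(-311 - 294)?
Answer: -897/605 ≈ -1.4826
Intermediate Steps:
(461 + K)/(-311 - 294) = (461 + 436)/(-311 - 294) = 897/(-605) = 897*(-1/605) = -897/605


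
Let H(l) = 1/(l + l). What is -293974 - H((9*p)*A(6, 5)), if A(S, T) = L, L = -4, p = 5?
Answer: -105830639/360 ≈ -2.9397e+5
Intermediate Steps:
A(S, T) = -4
H(l) = 1/(2*l)
-293974 - H((9*p)*A(6, 5)) = -293974 - 1/(2*((9*5)*(-4))) = -293974 - 1/(2*(45*(-4))) = -293974 - 1/(2*(-180)) = -293974 - (-1)/(2*180) = -293974 - 1*(-1/360) = -293974 + 1/360 = -105830639/360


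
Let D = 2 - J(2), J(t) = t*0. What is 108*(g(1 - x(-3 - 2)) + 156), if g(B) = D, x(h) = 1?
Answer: 17064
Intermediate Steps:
J(t) = 0
D = 2 (D = 2 - 1*0 = 2 + 0 = 2)
g(B) = 2
108*(g(1 - x(-3 - 2)) + 156) = 108*(2 + 156) = 108*158 = 17064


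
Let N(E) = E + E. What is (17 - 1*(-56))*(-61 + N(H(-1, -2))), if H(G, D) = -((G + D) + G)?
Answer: -3869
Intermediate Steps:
H(G, D) = -D - 2*G (H(G, D) = -((D + G) + G) = -(D + 2*G) = -D - 2*G)
N(E) = 2*E
(17 - 1*(-56))*(-61 + N(H(-1, -2))) = (17 - 1*(-56))*(-61 + 2*(-1*(-2) - 2*(-1))) = (17 + 56)*(-61 + 2*(2 + 2)) = 73*(-61 + 2*4) = 73*(-61 + 8) = 73*(-53) = -3869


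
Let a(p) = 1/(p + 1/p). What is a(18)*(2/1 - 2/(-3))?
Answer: 48/325 ≈ 0.14769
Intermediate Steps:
a(18)*(2/1 - 2/(-3)) = (18/(1 + 18²))*(2/1 - 2/(-3)) = (18/(1 + 324))*(2*1 - 2*(-⅓)) = (18/325)*(2 + ⅔) = (18*(1/325))*(8/3) = (18/325)*(8/3) = 48/325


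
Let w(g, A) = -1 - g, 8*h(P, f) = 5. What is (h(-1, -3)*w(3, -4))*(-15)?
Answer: 75/2 ≈ 37.500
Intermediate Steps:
h(P, f) = 5/8 (h(P, f) = (1/8)*5 = 5/8)
(h(-1, -3)*w(3, -4))*(-15) = (5*(-1 - 1*3)/8)*(-15) = (5*(-1 - 3)/8)*(-15) = ((5/8)*(-4))*(-15) = -5/2*(-15) = 75/2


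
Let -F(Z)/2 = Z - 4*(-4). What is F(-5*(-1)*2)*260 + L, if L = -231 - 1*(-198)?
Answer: -13553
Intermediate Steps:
L = -33 (L = -231 + 198 = -33)
F(Z) = -32 - 2*Z (F(Z) = -2*(Z - 4*(-4)) = -2*(Z + 16) = -2*(16 + Z) = -32 - 2*Z)
F(-5*(-1)*2)*260 + L = (-32 - 2*(-5*(-1))*2)*260 - 33 = (-32 - 10*2)*260 - 33 = (-32 - 2*10)*260 - 33 = (-32 - 20)*260 - 33 = -52*260 - 33 = -13520 - 33 = -13553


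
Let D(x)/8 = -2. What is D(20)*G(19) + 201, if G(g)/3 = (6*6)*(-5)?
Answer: 8841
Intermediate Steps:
D(x) = -16 (D(x) = 8*(-2) = -16)
G(g) = -540 (G(g) = 3*((6*6)*(-5)) = 3*(36*(-5)) = 3*(-180) = -540)
D(20)*G(19) + 201 = -16*(-540) + 201 = 8640 + 201 = 8841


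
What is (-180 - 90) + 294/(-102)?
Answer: -4639/17 ≈ -272.88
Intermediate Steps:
(-180 - 90) + 294/(-102) = -270 + 294*(-1/102) = -270 - 49/17 = -4639/17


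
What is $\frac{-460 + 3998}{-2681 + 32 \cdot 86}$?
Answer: $\frac{3538}{71} \approx 49.831$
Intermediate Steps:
$\frac{-460 + 3998}{-2681 + 32 \cdot 86} = \frac{3538}{-2681 + 2752} = \frac{3538}{71}$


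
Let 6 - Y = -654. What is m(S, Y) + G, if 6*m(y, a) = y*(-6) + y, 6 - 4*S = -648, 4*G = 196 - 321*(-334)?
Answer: 106865/4 ≈ 26716.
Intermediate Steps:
G = 53705/2 (G = (196 - 321*(-334))/4 = (196 + 107214)/4 = (¼)*107410 = 53705/2 ≈ 26853.)
Y = 660 (Y = 6 - 1*(-654) = 6 + 654 = 660)
S = 327/2 (S = 3/2 - ¼*(-648) = 3/2 + 162 = 327/2 ≈ 163.50)
m(y, a) = -5*y/6 (m(y, a) = (y*(-6) + y)/6 = (-6*y + y)/6 = (-5*y)/6 = -5*y/6)
m(S, Y) + G = -⅚*327/2 + 53705/2 = -545/4 + 53705/2 = 106865/4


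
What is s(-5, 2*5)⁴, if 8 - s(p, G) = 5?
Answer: 81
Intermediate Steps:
s(p, G) = 3 (s(p, G) = 8 - 1*5 = 8 - 5 = 3)
s(-5, 2*5)⁴ = 3⁴ = 81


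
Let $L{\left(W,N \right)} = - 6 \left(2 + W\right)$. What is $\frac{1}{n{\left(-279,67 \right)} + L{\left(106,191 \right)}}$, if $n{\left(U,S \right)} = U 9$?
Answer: $- \frac{1}{3159} \approx -0.00031656$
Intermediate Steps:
$n{\left(U,S \right)} = 9 U$
$L{\left(W,N \right)} = -12 - 6 W$
$\frac{1}{n{\left(-279,67 \right)} + L{\left(106,191 \right)}} = \frac{1}{9 \left(-279\right) - 648} = \frac{1}{-2511 - 648} = \frac{1}{-3159} = - \frac{1}{3159}$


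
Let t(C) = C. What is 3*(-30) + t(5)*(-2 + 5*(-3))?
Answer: -175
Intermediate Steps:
3*(-30) + t(5)*(-2 + 5*(-3)) = 3*(-30) + 5*(-2 + 5*(-3)) = -90 + 5*(-2 - 15) = -90 + 5*(-17) = -90 - 85 = -175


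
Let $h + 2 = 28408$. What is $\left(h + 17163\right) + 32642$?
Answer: $78211$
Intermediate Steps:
$h = 28406$ ($h = -2 + 28408 = 28406$)
$\left(h + 17163\right) + 32642 = \left(28406 + 17163\right) + 32642 = 45569 + 32642 = 78211$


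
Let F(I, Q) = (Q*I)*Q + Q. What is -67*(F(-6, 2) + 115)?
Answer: -6231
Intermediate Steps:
F(I, Q) = Q + I*Q**2 (F(I, Q) = (I*Q)*Q + Q = I*Q**2 + Q = Q + I*Q**2)
-67*(F(-6, 2) + 115) = -67*(2*(1 - 6*2) + 115) = -67*(2*(1 - 12) + 115) = -67*(2*(-11) + 115) = -67*(-22 + 115) = -67*93 = -6231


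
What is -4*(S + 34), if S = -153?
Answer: 476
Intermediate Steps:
-4*(S + 34) = -4*(-153 + 34) = -4*(-119) = 476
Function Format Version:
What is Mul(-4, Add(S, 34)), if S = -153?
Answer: 476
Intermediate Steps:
Mul(-4, Add(S, 34)) = Mul(-4, Add(-153, 34)) = Mul(-4, -119) = 476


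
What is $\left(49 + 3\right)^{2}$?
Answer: $2704$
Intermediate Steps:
$\left(49 + 3\right)^{2} = 52^{2} = 2704$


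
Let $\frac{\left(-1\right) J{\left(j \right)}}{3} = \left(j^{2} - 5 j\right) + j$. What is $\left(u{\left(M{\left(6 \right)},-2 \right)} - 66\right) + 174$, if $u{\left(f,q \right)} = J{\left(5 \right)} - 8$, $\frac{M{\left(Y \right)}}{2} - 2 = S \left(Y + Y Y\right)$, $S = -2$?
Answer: $85$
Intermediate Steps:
$J{\left(j \right)} = - 3 j^{2} + 12 j$ ($J{\left(j \right)} = - 3 \left(\left(j^{2} - 5 j\right) + j\right) = - 3 \left(j^{2} - 4 j\right) = - 3 j^{2} + 12 j$)
$M{\left(Y \right)} = 4 - 4 Y - 4 Y^{2}$ ($M{\left(Y \right)} = 4 + 2 \left(- 2 \left(Y + Y Y\right)\right) = 4 + 2 \left(- 2 \left(Y + Y^{2}\right)\right) = 4 + 2 \left(- 2 Y - 2 Y^{2}\right) = 4 - \left(4 Y + 4 Y^{2}\right) = 4 - 4 Y - 4 Y^{2}$)
$u{\left(f,q \right)} = -23$ ($u{\left(f,q \right)} = 3 \cdot 5 \left(4 - 5\right) - 8 = 3 \cdot 5 \left(-1\right) - 8 = -15 - 8 = -23$)
$\left(u{\left(M{\left(6 \right)},-2 \right)} - 66\right) + 174 = \left(-23 - 66\right) + 174 = -89 + 174 = 85$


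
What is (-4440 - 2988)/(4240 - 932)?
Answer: -1857/827 ≈ -2.2455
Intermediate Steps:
(-4440 - 2988)/(4240 - 932) = -7428/3308 = -7428*1/3308 = -1857/827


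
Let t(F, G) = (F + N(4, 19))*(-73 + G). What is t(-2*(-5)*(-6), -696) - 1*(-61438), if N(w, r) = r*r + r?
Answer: -184642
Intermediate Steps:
N(w, r) = r + r² (N(w, r) = r² + r = r + r²)
t(F, G) = (-73 + G)*(380 + F) (t(F, G) = (F + 19*(1 + 19))*(-73 + G) = (F + 19*20)*(-73 + G) = (F + 380)*(-73 + G) = (380 + F)*(-73 + G) = (-73 + G)*(380 + F))
t(-2*(-5)*(-6), -696) - 1*(-61438) = (-27740 - 73*(-2*(-5))*(-6) + 380*(-696) + (-2*(-5)*(-6))*(-696)) - 1*(-61438) = (-27740 - 730*(-6) - 264480 + (10*(-6))*(-696)) + 61438 = (-27740 - 73*(-60) - 264480 - 60*(-696)) + 61438 = (-27740 + 4380 - 264480 + 41760) + 61438 = -246080 + 61438 = -184642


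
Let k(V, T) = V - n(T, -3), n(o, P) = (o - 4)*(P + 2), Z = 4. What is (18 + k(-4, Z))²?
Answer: 196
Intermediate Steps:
n(o, P) = (-4 + o)*(2 + P)
k(V, T) = -4 + T + V (k(V, T) = V - (-8 - 4*(-3) + 2*T - 3*T) = V - (-8 + 12 + 2*T - 3*T) = V - (4 - T) = V + (-4 + T) = -4 + T + V)
(18 + k(-4, Z))² = (18 + (-4 + 4 - 4))² = (18 - 4)² = 14² = 196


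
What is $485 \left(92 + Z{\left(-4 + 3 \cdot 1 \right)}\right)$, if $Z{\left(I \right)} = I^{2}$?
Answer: $45105$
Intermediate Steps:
$485 \left(92 + Z{\left(-4 + 3 \cdot 1 \right)}\right) = 485 \left(92 + \left(-4 + 3 \cdot 1\right)^{2}\right) = 485 \left(92 + \left(-4 + 3\right)^{2}\right) = 485 \left(92 + \left(-1\right)^{2}\right) = 485 \left(92 + 1\right) = 485 \cdot 93 = 45105$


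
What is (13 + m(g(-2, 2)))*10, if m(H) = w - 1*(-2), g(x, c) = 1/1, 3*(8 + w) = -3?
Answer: 60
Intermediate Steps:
w = -9 (w = -8 + (⅓)*(-3) = -8 - 1 = -9)
g(x, c) = 1
m(H) = -7 (m(H) = -9 - 1*(-2) = -9 + 2 = -7)
(13 + m(g(-2, 2)))*10 = (13 - 7)*10 = 6*10 = 60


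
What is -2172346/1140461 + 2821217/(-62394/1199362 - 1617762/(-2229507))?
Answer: 1433918961378485726373667/342361527770027941 ≈ 4.1883e+6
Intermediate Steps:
-2172346/1140461 + 2821217/(-62394/1199362 - 1617762/(-2229507)) = -2172346*1/1140461 + 2821217/(-62394*1/1199362 - 1617762*(-1/2229507)) = -2172346/1140461 + 2821217/(-31197/599681 + 539254/743169) = -2172346/1140461 + 2821217/(300195734681/445664329089) = -2172346/1140461 + 2821217*(445664329089/300195734681) = -2172346/1140461 + 1257315781519481313/300195734681 = 1433918961378485726373667/342361527770027941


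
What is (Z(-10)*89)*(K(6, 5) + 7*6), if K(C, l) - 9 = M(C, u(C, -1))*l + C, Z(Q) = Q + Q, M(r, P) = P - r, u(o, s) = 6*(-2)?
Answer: 58740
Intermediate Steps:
u(o, s) = -12
Z(Q) = 2*Q
K(C, l) = 9 + C + l*(-12 - C) (K(C, l) = 9 + ((-12 - C)*l + C) = 9 + (l*(-12 - C) + C) = 9 + (C + l*(-12 - C)) = 9 + C + l*(-12 - C))
(Z(-10)*89)*(K(6, 5) + 7*6) = ((2*(-10))*89)*((9 + 6 - 1*5*(12 + 6)) + 7*6) = (-20*89)*((9 + 6 - 1*5*18) + 42) = -1780*((9 + 6 - 90) + 42) = -1780*(-75 + 42) = -1780*(-33) = 58740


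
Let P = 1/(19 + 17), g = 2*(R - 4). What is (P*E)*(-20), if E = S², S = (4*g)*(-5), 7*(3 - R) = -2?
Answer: -200000/441 ≈ -453.51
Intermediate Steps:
R = 23/7 (R = 3 - ⅐*(-2) = 3 + 2/7 = 23/7 ≈ 3.2857)
g = -10/7 (g = 2*(23/7 - 4) = 2*(-5/7) = -10/7 ≈ -1.4286)
P = 1/36 ≈ 0.027778
S = 200/7 (S = (4*(-10/7))*(-5) = -40/7*(-5) = 200/7 ≈ 28.571)
E = 40000/49 (E = (200/7)² = 40000/49 ≈ 816.33)
(P*E)*(-20) = ((1/36)*(40000/49))*(-20) = (10000/441)*(-20) = -200000/441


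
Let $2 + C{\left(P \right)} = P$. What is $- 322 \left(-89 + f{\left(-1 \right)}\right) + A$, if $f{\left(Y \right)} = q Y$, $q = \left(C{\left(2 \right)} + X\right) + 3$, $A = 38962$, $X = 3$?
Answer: $69552$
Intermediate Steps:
$C{\left(P \right)} = -2 + P$
$q = 6$ ($q = \left(\left(-2 + 2\right) + 3\right) + 3 = \left(0 + 3\right) + 3 = 3 + 3 = 6$)
$f{\left(Y \right)} = 6 Y$
$- 322 \left(-89 + f{\left(-1 \right)}\right) + A = - 322 \left(-89 + 6 \left(-1\right)\right) + 38962 = - 322 \left(-89 - 6\right) + 38962 = \left(-322\right) \left(-95\right) + 38962 = 30590 + 38962 = 69552$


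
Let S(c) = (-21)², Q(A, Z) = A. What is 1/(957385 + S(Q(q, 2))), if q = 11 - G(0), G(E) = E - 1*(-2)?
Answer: 1/957826 ≈ 1.0440e-6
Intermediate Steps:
G(E) = 2 + E (G(E) = E + 2 = 2 + E)
q = 9 (q = 11 - (2 + 0) = 11 - 1*2 = 11 - 2 = 9)
S(c) = 441
1/(957385 + S(Q(q, 2))) = 1/(957385 + 441) = 1/957826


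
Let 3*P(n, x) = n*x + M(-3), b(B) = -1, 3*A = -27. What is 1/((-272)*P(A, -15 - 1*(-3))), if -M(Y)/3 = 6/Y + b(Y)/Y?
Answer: -3/30736 ≈ -9.7605e-5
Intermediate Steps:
A = -9 (A = (⅓)*(-27) = -9)
M(Y) = -15/Y (M(Y) = -3*(6/Y - 1/Y) = -15/Y)
P(n, x) = 5/3 + n*x/3 (P(n, x) = (n*x - 15/(-3))/3 = (n*x - 15*(-⅓))/3 = (n*x + 5)/3 = (5 + n*x)/3 = 5/3 + n*x/3)
1/((-272)*P(A, -15 - 1*(-3))) = 1/((-272)*(5/3 + (⅓)*(-9)*(-15 - 1*(-3)))) = -1/(272*(5/3 + (⅓)*(-9)*(-15 + 3))) = -1/(272*(5/3 + (⅓)*(-9)*(-12))) = -1/(272*(5/3 + 36)) = -1/(272*113/3) = -1/272*3/113 = -3/30736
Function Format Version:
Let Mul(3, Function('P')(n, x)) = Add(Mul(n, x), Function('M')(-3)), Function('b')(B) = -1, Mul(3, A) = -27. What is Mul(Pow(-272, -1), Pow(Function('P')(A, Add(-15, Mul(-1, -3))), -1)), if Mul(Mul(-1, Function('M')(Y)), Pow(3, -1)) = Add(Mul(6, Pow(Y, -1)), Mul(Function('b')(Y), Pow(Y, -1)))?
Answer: Rational(-3, 30736) ≈ -9.7605e-5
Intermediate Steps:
A = -9 (A = Mul(Rational(1, 3), -27) = -9)
Function('M')(Y) = Mul(-15, Pow(Y, -1)) (Function('M')(Y) = Mul(-3, Add(Mul(6, Pow(Y, -1)), Mul(-1, Pow(Y, -1)))) = Mul(-3, Mul(5, Pow(Y, -1))) = Mul(-15, Pow(Y, -1)))
Function('P')(n, x) = Add(Rational(5, 3), Mul(Rational(1, 3), n, x)) (Function('P')(n, x) = Mul(Rational(1, 3), Add(Mul(n, x), Mul(-15, Pow(-3, -1)))) = Mul(Rational(1, 3), Add(Mul(n, x), Mul(-15, Rational(-1, 3)))) = Mul(Rational(1, 3), Add(Mul(n, x), 5)) = Mul(Rational(1, 3), Add(5, Mul(n, x))) = Add(Rational(5, 3), Mul(Rational(1, 3), n, x)))
Mul(Pow(-272, -1), Pow(Function('P')(A, Add(-15, Mul(-1, -3))), -1)) = Mul(Pow(-272, -1), Pow(Add(Rational(5, 3), Mul(Rational(1, 3), -9, Add(-15, Mul(-1, -3)))), -1)) = Mul(Rational(-1, 272), Pow(Add(Rational(5, 3), Mul(Rational(1, 3), -9, Add(-15, 3))), -1)) = Mul(Rational(-1, 272), Pow(Add(Rational(5, 3), Mul(Rational(1, 3), -9, -12)), -1)) = Mul(Rational(-1, 272), Pow(Add(Rational(5, 3), 36), -1)) = Mul(Rational(-1, 272), Pow(Rational(113, 3), -1)) = Mul(Rational(-1, 272), Rational(3, 113)) = Rational(-3, 30736)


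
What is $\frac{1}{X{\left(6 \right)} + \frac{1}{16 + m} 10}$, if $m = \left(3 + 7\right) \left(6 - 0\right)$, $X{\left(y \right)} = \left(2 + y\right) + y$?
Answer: $\frac{38}{537} \approx 0.070763$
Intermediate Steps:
$X{\left(y \right)} = 2 + 2 y$
$m = 60$ ($m = 10 \left(6 + 0\right) = 10 \cdot 6 = 60$)
$\frac{1}{X{\left(6 \right)} + \frac{1}{16 + m} 10} = \frac{1}{\left(2 + 2 \cdot 6\right) + \frac{1}{16 + 60} \cdot 10} = \frac{1}{\left(2 + 12\right) + \frac{1}{76} \cdot 10} = \frac{1}{14 + \frac{1}{76} \cdot 10} = \frac{1}{14 + \frac{5}{38}} = \frac{1}{\frac{537}{38}} = \frac{38}{537}$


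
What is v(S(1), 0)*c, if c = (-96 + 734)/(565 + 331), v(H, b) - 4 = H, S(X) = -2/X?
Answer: 319/224 ≈ 1.4241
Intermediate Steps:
v(H, b) = 4 + H
c = 319/448 (c = 638/896 = 638*(1/896) = 319/448 ≈ 0.71205)
v(S(1), 0)*c = (4 - 2/1)*(319/448) = (4 - 2*1)*(319/448) = (4 - 2)*(319/448) = 2*(319/448) = 319/224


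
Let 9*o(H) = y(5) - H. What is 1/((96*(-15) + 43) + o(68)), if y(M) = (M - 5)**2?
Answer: -9/12641 ≈ -0.00071197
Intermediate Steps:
y(M) = (-5 + M)**2
o(H) = -H/9 (o(H) = ((-5 + 5)**2 - H)/9 = (0**2 - H)/9 = (0 - H)/9 = (-H)/9 = -H/9)
1/((96*(-15) + 43) + o(68)) = 1/((96*(-15) + 43) - 1/9*68) = 1/((-1440 + 43) - 68/9) = 1/(-1397 - 68/9) = 1/(-12641/9) = -9/12641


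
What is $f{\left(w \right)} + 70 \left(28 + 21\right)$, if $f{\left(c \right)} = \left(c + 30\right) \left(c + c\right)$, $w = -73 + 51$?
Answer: $3078$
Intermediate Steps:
$w = -22$
$f{\left(c \right)} = 2 c \left(30 + c\right)$ ($f{\left(c \right)} = \left(30 + c\right) 2 c = 2 c \left(30 + c\right)$)
$f{\left(w \right)} + 70 \left(28 + 21\right) = 2 \left(-22\right) \left(30 - 22\right) + 70 \left(28 + 21\right) = 2 \left(-22\right) 8 + 70 \cdot 49 = -352 + 3430 = 3078$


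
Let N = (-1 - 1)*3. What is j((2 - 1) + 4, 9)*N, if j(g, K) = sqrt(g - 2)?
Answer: -6*sqrt(3) ≈ -10.392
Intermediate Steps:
j(g, K) = sqrt(-2 + g)
N = -6 (N = -2*3 = -6)
j((2 - 1) + 4, 9)*N = sqrt(-2 + ((2 - 1) + 4))*(-6) = sqrt(-2 + (1 + 4))*(-6) = sqrt(-2 + 5)*(-6) = sqrt(3)*(-6) = -6*sqrt(3)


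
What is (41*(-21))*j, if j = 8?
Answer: -6888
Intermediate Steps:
(41*(-21))*j = (41*(-21))*8 = -861*8 = -6888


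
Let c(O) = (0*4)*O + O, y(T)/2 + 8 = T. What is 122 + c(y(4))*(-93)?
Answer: 866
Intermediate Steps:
y(T) = -16 + 2*T
c(O) = O (c(O) = 0*O + O = 0 + O = O)
122 + c(y(4))*(-93) = 122 + (-16 + 2*4)*(-93) = 122 + (-16 + 8)*(-93) = 122 - 8*(-93) = 122 + 744 = 866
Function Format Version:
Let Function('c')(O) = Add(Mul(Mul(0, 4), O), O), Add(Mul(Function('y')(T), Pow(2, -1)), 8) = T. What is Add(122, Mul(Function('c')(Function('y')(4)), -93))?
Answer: 866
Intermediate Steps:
Function('y')(T) = Add(-16, Mul(2, T))
Function('c')(O) = O (Function('c')(O) = Add(Mul(0, O), O) = Add(0, O) = O)
Add(122, Mul(Function('c')(Function('y')(4)), -93)) = Add(122, Mul(Add(-16, Mul(2, 4)), -93)) = Add(122, Mul(Add(-16, 8), -93)) = Add(122, Mul(-8, -93)) = Add(122, 744) = 866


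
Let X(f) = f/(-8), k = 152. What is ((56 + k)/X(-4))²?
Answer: 173056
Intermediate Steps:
X(f) = -f/8 (X(f) = f*(-⅛) = -f/8)
((56 + k)/X(-4))² = ((56 + 152)/((-⅛*(-4))))² = (208/(½))² = (208*2)² = 416² = 173056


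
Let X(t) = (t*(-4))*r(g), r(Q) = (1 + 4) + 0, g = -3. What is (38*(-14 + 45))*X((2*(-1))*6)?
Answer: 282720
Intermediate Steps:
r(Q) = 5 (r(Q) = 5 + 0 = 5)
X(t) = -20*t (X(t) = (t*(-4))*5 = -4*t*5 = -20*t)
(38*(-14 + 45))*X((2*(-1))*6) = (38*(-14 + 45))*(-20*2*(-1)*6) = (38*31)*(-(-40)*6) = 1178*(-20*(-12)) = 1178*240 = 282720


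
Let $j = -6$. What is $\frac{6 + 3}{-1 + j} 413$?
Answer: $-531$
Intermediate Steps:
$\frac{6 + 3}{-1 + j} 413 = \frac{6 + 3}{-1 - 6} \cdot 413 = \frac{9}{-7} \cdot 413 = 9 \left(- \frac{1}{7}\right) 413 = \left(- \frac{9}{7}\right) 413 = -531$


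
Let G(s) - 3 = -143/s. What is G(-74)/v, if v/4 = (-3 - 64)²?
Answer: 365/1328744 ≈ 0.00027470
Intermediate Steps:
G(s) = 3 - 143/s
v = 17956 (v = 4*(-3 - 64)² = 4*(-67)² = 4*4489 = 17956)
G(-74)/v = (3 - 143/(-74))/17956 = (3 - 143*(-1/74))*(1/17956) = (3 + 143/74)*(1/17956) = (365/74)*(1/17956) = 365/1328744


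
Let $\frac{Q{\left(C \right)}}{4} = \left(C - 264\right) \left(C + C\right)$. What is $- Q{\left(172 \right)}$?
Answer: $126592$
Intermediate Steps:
$Q{\left(C \right)} = 8 C \left(-264 + C\right)$ ($Q{\left(C \right)} = 4 \left(C - 264\right) \left(C + C\right) = 4 \left(-264 + C\right) 2 C = 4 \cdot 2 C \left(-264 + C\right) = 8 C \left(-264 + C\right)$)
$- Q{\left(172 \right)} = - 8 \cdot 172 \left(-264 + 172\right) = - 8 \cdot 172 \left(-92\right) = \left(-1\right) \left(-126592\right) = 126592$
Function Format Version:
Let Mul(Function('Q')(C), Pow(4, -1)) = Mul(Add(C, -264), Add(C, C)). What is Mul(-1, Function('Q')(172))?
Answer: 126592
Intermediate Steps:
Function('Q')(C) = Mul(8, C, Add(-264, C)) (Function('Q')(C) = Mul(4, Mul(Add(C, -264), Add(C, C))) = Mul(4, Mul(Add(-264, C), Mul(2, C))) = Mul(4, Mul(2, C, Add(-264, C))) = Mul(8, C, Add(-264, C)))
Mul(-1, Function('Q')(172)) = Mul(-1, Mul(8, 172, Add(-264, 172))) = Mul(-1, Mul(8, 172, -92)) = Mul(-1, -126592) = 126592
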